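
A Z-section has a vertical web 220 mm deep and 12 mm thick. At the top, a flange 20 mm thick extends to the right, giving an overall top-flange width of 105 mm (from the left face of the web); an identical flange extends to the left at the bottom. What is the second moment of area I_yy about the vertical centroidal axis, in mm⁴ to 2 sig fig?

I_yy ≈ 1.3 × 10⁷ mm⁴

Treat the section as a set of non-overlapping primitives; coordinates are from the bounding-box lower-left.
Web: 12 × 220, A = 2 640 mm², x = 99 mm, Ī = 31 680 mm⁴.
Top flange (beyond web): 93 × 20, A = 1 860 mm², x = 151.5 mm, Ī = 1 340 595 mm⁴.
Bottom flange (beyond web): 93 × 20, A = 1 860 mm², x = 46.5 mm, Ī = 1 340 595 mm⁴.
Centroid: x̄ = ΣA·x / ΣA = 99 mm.
Transfer each piece to the vertical centroidal axis using Ī + A·d² with d = x − 99:
  web: d = 0 mm → contributes +31 680 mm⁴
  top flange (beyond web): d = 52.5 mm → contributes +6 467 220 mm⁴
  bottom flange (beyond web): d = -52.5 mm → contributes +6 467 220 mm⁴
Total I = 12 966 120 mm⁴.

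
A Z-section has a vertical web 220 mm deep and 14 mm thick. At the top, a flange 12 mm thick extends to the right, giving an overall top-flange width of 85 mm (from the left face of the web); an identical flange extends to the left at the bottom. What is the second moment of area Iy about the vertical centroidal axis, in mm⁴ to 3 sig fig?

Split into non-overlapping primitives; take the origin at the lower-left of the bounding box.
Web: 14 × 220, A = 3 080 mm², x = 78 mm, Ī = 50 307 mm⁴.
Top flange (beyond web): 71 × 12, A = 852 mm², x = 120.5 mm, Ī = 357 911 mm⁴.
Bottom flange (beyond web): 71 × 12, A = 852 mm², x = 35.5 mm, Ī = 357 911 mm⁴.
Centroid: x̄ = ΣA·x / ΣA = 78 mm.
Transfer each piece to the vertical centroidal axis using Ī + A·d² with d = x − 78:
  web: d = 0 mm → contributes +50 307 mm⁴
  top flange (beyond web): d = 42.5 mm → contributes +1 896 836 mm⁴
  bottom flange (beyond web): d = -42.5 mm → contributes +1 896 836 mm⁴
Total I = 3 843 979 mm⁴.

Iy ≈ 3.84 × 10⁶ mm⁴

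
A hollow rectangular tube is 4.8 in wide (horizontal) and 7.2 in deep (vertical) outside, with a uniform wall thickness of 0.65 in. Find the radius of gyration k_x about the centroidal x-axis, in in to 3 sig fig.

Split into non-overlapping primitives; take the origin at the lower-left of the bounding box.
Outer rectangle: 4.8 × 7.2, A = 34.56 in², y = 3.6 in, Ī = 149.3 in⁴.
Inner void (subtracted): 3.5 × 5.9, A = 20.65 in², y = 3.6 in, Ī = 59.902 in⁴.
By symmetry the centroid is at mid-height, ȳ = 3.6 in.
All pieces are centred on the centroidal x-axis, so I = ΣĪ (holes subtracted) = 89.397 in⁴.
Radius of gyration: k = √(I/A) = √(89.397 / 13.91) = 2.5351 in.

k_x ≈ 2.54 in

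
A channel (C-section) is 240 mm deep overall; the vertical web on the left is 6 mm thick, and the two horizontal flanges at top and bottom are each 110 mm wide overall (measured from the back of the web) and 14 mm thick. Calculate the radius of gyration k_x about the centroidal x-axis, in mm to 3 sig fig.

k_x ≈ 101 mm

Treat the section as a set of non-overlapping primitives; coordinates are from the bounding-box lower-left.
Web: 6 × 240, A = 1 440 mm², y = 120 mm, Ī = 6 912 000 mm⁴.
Top flange (beyond web): 104 × 14, A = 1 456 mm², y = 233 mm, Ī = 23 781 mm⁴.
Bottom flange (beyond web): 104 × 14, A = 1 456 mm², y = 7 mm, Ī = 23 781 mm⁴.
By symmetry the centroid is at mid-height, ȳ = 120 mm.
Transfer each piece to the centroidal x-axis using Ī + A·d² with d = y − 120:
  web: d = 0 mm → contributes +6 912 000 mm⁴
  top flange (beyond web): d = 113 mm → contributes +18 615 445 mm⁴
  bottom flange (beyond web): d = -113 mm → contributes +18 615 445 mm⁴
Total I = 44 142 891 mm⁴.
Radius of gyration: k = √(I/A) = √(44 142 891 / 4 352) = 100.71 mm.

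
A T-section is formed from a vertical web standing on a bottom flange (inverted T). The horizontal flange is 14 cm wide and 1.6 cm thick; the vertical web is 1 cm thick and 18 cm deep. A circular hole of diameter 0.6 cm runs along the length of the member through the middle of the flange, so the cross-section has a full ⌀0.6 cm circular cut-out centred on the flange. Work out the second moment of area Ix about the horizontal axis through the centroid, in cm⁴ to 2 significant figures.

Ix ≈ 1400 cm⁴

Split into non-overlapping primitives; take the origin at the lower-left of the bounding box.
Flange: 14 × 1.6, A = 22.4 cm², y = 0.8 cm, Ī = 4.779 cm⁴.
Web: 1 × 18, A = 18 cm², y = 10.6 cm, Ī = 486 cm⁴.
Hole (subtracted): ⌀0.6, A = 0.2827 cm², y = 0.8 cm, Ī = 0.006362 cm⁴.
Centroid: ȳ = ΣA·y / ΣA = 5.197 cm.
Transfer each piece to the horizontal axis through the centroid using Ī + A·d² with d = y − 5.197:
  flange: d = -4.397 cm → contributes +437.9 cm⁴
  web: d = 5.403 cm → contributes +1 011 cm⁴
  hole: d = -4.397 cm → contributes −5.473 cm⁴
Total I = 1 444 cm⁴.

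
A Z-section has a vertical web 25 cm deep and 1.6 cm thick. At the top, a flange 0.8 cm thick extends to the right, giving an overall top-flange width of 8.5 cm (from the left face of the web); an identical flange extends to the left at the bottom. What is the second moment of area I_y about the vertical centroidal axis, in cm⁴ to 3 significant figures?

I_y ≈ 252 cm⁴

Split into non-overlapping primitives; take the origin at the lower-left of the bounding box.
Web: 1.6 × 25, A = 40 cm², x = 7.7 cm, Ī = 8.5333 cm⁴.
Top flange (beyond web): 6.9 × 0.8, A = 5.52 cm², x = 11.95 cm, Ī = 21.901 cm⁴.
Bottom flange (beyond web): 6.9 × 0.8, A = 5.52 cm², x = 3.45 cm, Ī = 21.901 cm⁴.
Centroid: x̄ = ΣA·x / ΣA = 7.7 cm.
Transfer each piece to the vertical centroidal axis using Ī + A·d² with d = x − 7.7:
  web: d = 0 cm → contributes +8.5333 cm⁴
  top flange (beyond web): d = 4.25 cm → contributes +121.61 cm⁴
  bottom flange (beyond web): d = -4.25 cm → contributes +121.61 cm⁴
Total I = 251.74 cm⁴.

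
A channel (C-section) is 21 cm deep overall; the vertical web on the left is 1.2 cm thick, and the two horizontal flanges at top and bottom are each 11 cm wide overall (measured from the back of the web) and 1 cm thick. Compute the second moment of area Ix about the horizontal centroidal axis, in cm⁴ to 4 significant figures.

Ix ≈ 2888 cm⁴

Split into non-overlapping primitives; take the origin at the lower-left of the bounding box.
Web: 1.2 × 21, A = 25.2 cm², y = 10.5 cm, Ī = 926.1 cm⁴.
Top flange (beyond web): 9.8 × 1, A = 9.8 cm², y = 20.5 cm, Ī = 0.816667 cm⁴.
Bottom flange (beyond web): 9.8 × 1, A = 9.8 cm², y = 0.5 cm, Ī = 0.816667 cm⁴.
By symmetry the centroid is at mid-height, ȳ = 10.5 cm.
Transfer each piece to the horizontal centroidal axis using Ī + A·d² with d = y − 10.5:
  web: d = 0 cm → contributes +926.1 cm⁴
  top flange (beyond web): d = 10 cm → contributes +980.817 cm⁴
  bottom flange (beyond web): d = -10 cm → contributes +980.817 cm⁴
Total I = 2887.73 cm⁴.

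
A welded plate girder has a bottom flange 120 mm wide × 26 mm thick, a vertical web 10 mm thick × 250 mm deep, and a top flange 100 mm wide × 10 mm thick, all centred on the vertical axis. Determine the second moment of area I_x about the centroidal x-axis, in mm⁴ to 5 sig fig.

I_x ≈ 7.5876 × 10⁷ mm⁴

Break the section into simple shapes (no overlaps), measuring from the bottom-left corner of the bounding box.
Bottom plate: 120 × 26, A = 3 120 mm², y = 13 mm, Ī = 175 760 mm⁴.
Web plate: 10 × 250, A = 2 500 mm², y = 151 mm, Ī = 13 020 833 mm⁴.
Top plate: 100 × 10, A = 1 000 mm², y = 281 mm, Ī = 8333.333 mm⁴.
Centroid: ȳ = ΣA·y / ΣA = 105.5982 mm.
Transfer each piece to the centroidal x-axis using Ī + A·d² with d = y − 105.5982:
  bottom plate: d = -92.59819 mm → contributes +26 927 964 mm⁴
  web plate: d = 45.40181 mm → contributes +18 174 145 mm⁴
  top plate: d = 175.4018 mm → contributes +30 774 129 mm⁴
Total I = 75 876 238 mm⁴.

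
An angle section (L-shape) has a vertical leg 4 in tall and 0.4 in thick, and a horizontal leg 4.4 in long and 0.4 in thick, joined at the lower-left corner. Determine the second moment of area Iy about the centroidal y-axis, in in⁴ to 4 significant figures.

Split into non-overlapping primitives; take the origin at the lower-left of the bounding box.
Vertical leg: 0.4 × 4, A = 1.6 in², x = 0.2 in, Ī = 0.0213333 in⁴.
Horizontal leg (remainder): 4 × 0.4, A = 1.6 in², x = 2.4 in, Ī = 2.13333 in⁴.
Centroid: x̄ = ΣA·x / ΣA = 1.3 in.
Transfer each piece to the centroidal y-axis using Ī + A·d² with d = x − 1.3:
  vertical leg: d = -1.1 in → contributes +1.95733 in⁴
  horizontal leg (remainder): d = 1.1 in → contributes +4.06933 in⁴
Total I = 6.02667 in⁴.

Iy ≈ 6.027 in⁴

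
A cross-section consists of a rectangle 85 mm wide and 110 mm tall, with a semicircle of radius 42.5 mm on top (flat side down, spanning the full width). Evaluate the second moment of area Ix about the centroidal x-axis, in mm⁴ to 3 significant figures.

Ix ≈ 2.14 × 10⁷ mm⁴

Treat the section as a set of non-overlapping primitives; coordinates are from the bounding-box lower-left.
Rectangular body: 85 × 110, A = 9 350 mm², y = 55 mm, Ī = 9 427 917 mm⁴.
Semicircular cap: semicircle r = 42.5, A = 2837.3 mm², y = 128.04 mm, Ī = 358 086 mm⁴.
Centroid: ȳ = ΣA·y / ΣA = 72.003 mm.
Transfer each piece to the centroidal x-axis using Ī + A·d² with d = y − 72.003:
  rectangular body: d = -17.003 mm → contributes +12 131 178 mm⁴
  semicircular cap: d = 56.034 mm → contributes +9 266 533 mm⁴
Total I = 21 397 711 mm⁴.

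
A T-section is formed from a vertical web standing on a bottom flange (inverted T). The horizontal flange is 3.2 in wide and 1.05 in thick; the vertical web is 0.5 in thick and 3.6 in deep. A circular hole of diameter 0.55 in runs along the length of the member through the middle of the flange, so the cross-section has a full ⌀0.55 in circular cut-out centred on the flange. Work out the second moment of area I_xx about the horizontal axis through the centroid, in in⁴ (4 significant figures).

I_xx ≈ 8.420 in⁴

Treat the section as a set of non-overlapping primitives; coordinates are from the bounding-box lower-left.
Flange: 3.2 × 1.05, A = 3.36 in², y = 0.525 in, Ī = 0.3087 in⁴.
Web: 0.5 × 3.6, A = 1.8 in², y = 2.85 in, Ī = 1.944 in⁴.
Hole (subtracted): ⌀0.55, A = 0.237583 in², y = 0.525 in, Ī = 0.0044918 in⁴.
Centroid: ȳ = ΣA·y / ΣA = 1.37519 in.
Transfer each piece to the horizontal axis through the centroid using Ī + A·d² with d = y − 1.37519:
  flange: d = -0.850192 in → contributes +2.7374 in⁴
  web: d = 1.47481 in → contributes +5.85911 in⁴
  hole: d = -0.850192 in → contributes −0.176223 in⁴
Total I = 8.42028 in⁴.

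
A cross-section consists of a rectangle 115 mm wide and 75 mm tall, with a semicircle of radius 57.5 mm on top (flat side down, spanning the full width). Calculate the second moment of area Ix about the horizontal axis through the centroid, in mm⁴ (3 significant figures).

Split into non-overlapping primitives; take the origin at the lower-left of the bounding box.
Rectangular body: 115 × 75, A = 8 625 mm², y = 37.5 mm, Ī = 4 042 969 mm⁴.
Semicircular cap: semicircle r = 57.5, A = 5193.4 mm², y = 99.404 mm, Ī = 1 199 785 mm⁴.
Centroid: ȳ = ΣA·y / ΣA = 60.766 mm.
Transfer each piece to the horizontal axis through the centroid using Ī + A·d² with d = y − 60.766:
  rectangular body: d = -23.266 mm → contributes +8 711 560 mm⁴
  semicircular cap: d = 38.638 mm → contributes +8 953 136 mm⁴
Total I = 17 664 696 mm⁴.

Ix ≈ 1.77 × 10⁷ mm⁴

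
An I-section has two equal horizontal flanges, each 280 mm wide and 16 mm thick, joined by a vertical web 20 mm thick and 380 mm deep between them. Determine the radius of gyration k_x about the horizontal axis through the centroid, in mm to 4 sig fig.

Split into non-overlapping primitives; take the origin at the lower-left of the bounding box.
Bottom flange: 280 × 16, A = 4 480 mm², y = 8 mm, Ī = 95573.3 mm⁴.
Web: 20 × 380, A = 7 600 mm², y = 206 mm, Ī = 91 453 333 mm⁴.
Top flange: 280 × 16, A = 4 480 mm², y = 404 mm, Ī = 95573.3 mm⁴.
By symmetry the centroid is at mid-height, ȳ = 206 mm.
Transfer each piece to the horizontal axis through the centroid using Ī + A·d² with d = y − 206:
  bottom flange: d = -198 mm → contributes +175 729 493 mm⁴
  web: d = 0 mm → contributes +91 453 333 mm⁴
  top flange: d = 198 mm → contributes +175 729 493 mm⁴
Total I = 442 912 320 mm⁴.
Radius of gyration: k = √(I/A) = √(442 912 320 / 16 560) = 163.542 mm.

k_x ≈ 163.5 mm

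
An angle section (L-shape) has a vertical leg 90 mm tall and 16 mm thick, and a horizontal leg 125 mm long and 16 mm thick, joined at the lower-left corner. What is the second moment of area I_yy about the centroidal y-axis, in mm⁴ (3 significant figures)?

I_yy ≈ 4.84 × 10⁶ mm⁴

Decompose the section into non-overlapping parts with the origin at the bottom-left of its bounding rectangle.
Vertical leg: 16 × 90, A = 1 440 mm², x = 8 mm, Ī = 30 720 mm⁴.
Horizontal leg (remainder): 109 × 16, A = 1 744 mm², x = 70.5 mm, Ī = 1 726 705 mm⁴.
Centroid: x̄ = ΣA·x / ΣA = 42.234 mm.
Transfer each piece to the centroidal y-axis using Ī + A·d² with d = x − 42.234:
  vertical leg: d = -34.234 mm → contributes +1 718 319 mm⁴
  horizontal leg (remainder): d = 28.266 mm → contributes +3 120 136 mm⁴
Total I = 4 838 455 mm⁴.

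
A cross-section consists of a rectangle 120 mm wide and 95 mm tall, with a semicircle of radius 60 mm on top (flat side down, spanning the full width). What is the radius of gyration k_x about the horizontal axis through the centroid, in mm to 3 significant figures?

k_x ≈ 42.0 mm

Decompose the section into non-overlapping parts with the origin at the bottom-left of its bounding rectangle.
Rectangular body: 120 × 95, A = 11 400 mm², y = 47.5 mm, Ī = 8 573 750 mm⁴.
Semicircular cap: semicircle r = 60, A = 5654.9 mm², y = 120.46 mm, Ī = 1 422 450 mm⁴.
Centroid: ȳ = ΣA·y / ΣA = 71.693 mm.
Transfer each piece to the horizontal axis through the centroid using Ī + A·d² with d = y − 71.693:
  rectangular body: d = -24.193 mm → contributes +15 246 112 mm⁴
  semicircular cap: d = 48.772 mm → contributes +14 873 683 mm⁴
Total I = 30 119 796 mm⁴.
Radius of gyration: k = √(I/A) = √(30 119 796 / 17 055) = 42.024 mm.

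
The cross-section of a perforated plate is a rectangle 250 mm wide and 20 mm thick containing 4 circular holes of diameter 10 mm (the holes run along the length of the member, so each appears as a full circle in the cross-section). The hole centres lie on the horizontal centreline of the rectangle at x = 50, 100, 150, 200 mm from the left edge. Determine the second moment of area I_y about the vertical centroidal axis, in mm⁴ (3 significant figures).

Decompose the section into non-overlapping parts with the origin at the bottom-left of its bounding rectangle.
Plate: 250 × 20, A = 5 000 mm², x = 125 mm, Ī = 26 041 667 mm⁴.
Hole 1 (subtracted): ⌀10, A = 78.54 mm², x = 50 mm, Ī = 490.87 mm⁴.
Hole 2 (subtracted): ⌀10, A = 78.54 mm², x = 100 mm, Ī = 490.87 mm⁴.
Hole 3 (subtracted): ⌀10, A = 78.54 mm², x = 150 mm, Ī = 490.87 mm⁴.
Hole 4 (subtracted): ⌀10, A = 78.54 mm², x = 200 mm, Ī = 490.87 mm⁴.
By symmetry the centroid is at mid-width, x̄ = 125 mm.
Transfer each piece to the vertical centroidal axis using Ī + A·d² with d = x − 125:
  plate: d = 0 mm → contributes +26 041 667 mm⁴
  hole 1: d = -75 mm → contributes −442 277 mm⁴
  hole 2: d = -25 mm → contributes −49 578 mm⁴
  hole 3: d = 25 mm → contributes −49 578 mm⁴
  hole 4: d = 75 mm → contributes −442 277 mm⁴
Total I = 25 057 955 mm⁴.

I_y ≈ 2.51 × 10⁷ mm⁴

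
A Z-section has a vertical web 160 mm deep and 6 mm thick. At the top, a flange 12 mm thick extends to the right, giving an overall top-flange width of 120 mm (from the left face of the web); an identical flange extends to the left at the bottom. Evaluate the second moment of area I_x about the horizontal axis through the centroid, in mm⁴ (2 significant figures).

I_x ≈ 1.7 × 10⁷ mm⁴

Treat the section as a set of non-overlapping primitives; coordinates are from the bounding-box lower-left.
Web: 6 × 160, A = 960 mm², y = 80 mm, Ī = 2 048 000 mm⁴.
Top flange (beyond web): 114 × 12, A = 1 368 mm², y = 154 mm, Ī = 16 416 mm⁴.
Bottom flange (beyond web): 114 × 12, A = 1 368 mm², y = 6 mm, Ī = 16 416 mm⁴.
Centroid: ȳ = ΣA·y / ΣA = 80 mm.
Transfer each piece to the horizontal axis through the centroid using Ī + A·d² with d = y − 80:
  web: d = 0 mm → contributes +2 048 000 mm⁴
  top flange (beyond web): d = 74 mm → contributes +7 507 584 mm⁴
  bottom flange (beyond web): d = -74 mm → contributes +7 507 584 mm⁴
Total I = 17 063 168 mm⁴.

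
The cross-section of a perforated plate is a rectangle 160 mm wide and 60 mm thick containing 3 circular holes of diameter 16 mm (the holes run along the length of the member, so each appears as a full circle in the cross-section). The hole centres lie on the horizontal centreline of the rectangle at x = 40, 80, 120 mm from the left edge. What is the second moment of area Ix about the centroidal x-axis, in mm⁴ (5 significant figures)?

Break the section into simple shapes (no overlaps), measuring from the bottom-left corner of the bounding box.
Plate: 160 × 60, A = 9 600 mm², y = 30 mm, Ī = 2 880 000 mm⁴.
Hole 1 (subtracted): ⌀16, A = 201.0619 mm², y = 30 mm, Ī = 3216.991 mm⁴.
Hole 2 (subtracted): ⌀16, A = 201.0619 mm², y = 30 mm, Ī = 3216.991 mm⁴.
Hole 3 (subtracted): ⌀16, A = 201.0619 mm², y = 30 mm, Ī = 3216.991 mm⁴.
By symmetry the centroid is at mid-height, ȳ = 30 mm.
All pieces are centred on the centroidal x-axis, so I = ΣĪ (holes subtracted) = 2 870 349 mm⁴.

Ix ≈ 2.8703 × 10⁶ mm⁴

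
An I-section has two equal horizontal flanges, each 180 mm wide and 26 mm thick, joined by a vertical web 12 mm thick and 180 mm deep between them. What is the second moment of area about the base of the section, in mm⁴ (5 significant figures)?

Break the section into simple shapes (no overlaps), measuring from the bottom-left corner of the bounding box.
Bottom flange: 180 × 26, A = 4 680 mm², y = 13 mm, Ī = 263 640 mm⁴.
Web: 12 × 180, A = 2 160 mm², y = 116 mm, Ī = 5 832 000 mm⁴.
Top flange: 180 × 26, A = 4 680 mm², y = 219 mm, Ī = 263 640 mm⁴.
Transfer each piece to a horizontal axis along the bottom face using Ī + A·d² with d = y − 0:
  bottom flange: d = 13 mm → contributes +1 054 560 mm⁴
  web: d = 116 mm → contributes +34 896 960 mm⁴
  top flange: d = 219 mm → contributes +224 721 120 mm⁴
Total I = 260 672 640 mm⁴.

I_base ≈ 2.6067 × 10⁸ mm⁴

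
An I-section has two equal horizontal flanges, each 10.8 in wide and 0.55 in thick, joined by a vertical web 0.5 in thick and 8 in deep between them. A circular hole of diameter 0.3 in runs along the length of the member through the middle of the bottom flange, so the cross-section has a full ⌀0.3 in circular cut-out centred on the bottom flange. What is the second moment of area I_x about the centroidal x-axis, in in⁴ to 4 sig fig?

Treat the section as a set of non-overlapping primitives; coordinates are from the bounding-box lower-left.
Bottom flange: 10.8 × 0.55, A = 5.94 in², y = 0.275 in, Ī = 0.149738 in⁴.
Web: 0.5 × 8, A = 4 in², y = 4.55 in, Ī = 21.3333 in⁴.
Top flange: 10.8 × 0.55, A = 5.94 in², y = 8.825 in, Ī = 0.149738 in⁴.
Hole (subtracted): ⌀0.3, A = 0.0706858 in², y = 0.275 in, Ī = 0.000397608 in⁴.
Centroid: ȳ = ΣA·y / ΣA = 4.56911 in.
Transfer each piece to the centroidal x-axis using Ī + A·d² with d = y − 4.56911:
  bottom flange: d = -4.29411 in → contributes +109.68 in⁴
  web: d = -0.0191142 in → contributes +21.3348 in⁴
  top flange: d = 4.25589 in → contributes +107.738 in⁴
  hole: d = -4.29411 in → contributes −1.3038 in⁴
Total I = 237.449 in⁴.

I_x ≈ 237.4 in⁴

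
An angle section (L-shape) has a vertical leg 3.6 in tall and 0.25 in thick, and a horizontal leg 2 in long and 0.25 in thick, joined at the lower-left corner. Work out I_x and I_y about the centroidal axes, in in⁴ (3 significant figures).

Decompose the section into non-overlapping parts with the origin at the bottom-left of its bounding rectangle.
Vertical leg: 0.25 × 3.6, A = 0.9 in², y = 1.8 in, Ī = 0.972 in⁴.
Horizontal leg (remainder): 1.75 × 0.25, A = 0.4375 in², y = 0.125 in, Ī = 0.0022786 in⁴.
Centroid: ȳ = ΣA·y / ΣA = 1.2521 in.
Transfer each piece to the centroidal x-axis using Ī + A·d² with d = y − 1.2521:
  vertical leg: d = 0.5479 in → contributes +1.2422 in⁴
  horizontal leg (remainder): d = -1.1271 in → contributes +0.55806 in⁴
Total I = 1.8002 in⁴.
For the y-axis: x̄ = 0.4521 in.
Repeating about the centroidal y-axis gives I_y = 0.41073 in⁴.

I_x ≈ 1.80 in⁴, I_y ≈ 0.411 in⁴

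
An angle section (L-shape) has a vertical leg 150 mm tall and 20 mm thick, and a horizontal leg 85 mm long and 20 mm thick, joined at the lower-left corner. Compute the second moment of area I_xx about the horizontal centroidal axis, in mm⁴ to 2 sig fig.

Decompose the section into non-overlapping parts with the origin at the bottom-left of its bounding rectangle.
Vertical leg: 20 × 150, A = 3 000 mm², y = 75 mm, Ī = 5 625 000 mm⁴.
Horizontal leg (remainder): 65 × 20, A = 1 300 mm², y = 10 mm, Ī = 43 333 mm⁴.
Centroid: ȳ = ΣA·y / ΣA = 55.35 mm.
Transfer each piece to the horizontal centroidal axis using Ī + A·d² with d = y − 55.35:
  vertical leg: d = 19.65 mm → contributes +6 783 505 mm⁴
  horizontal leg (remainder): d = -45.35 mm → contributes +2 716 805 mm⁴
Total I = 9 500 310 mm⁴.

I_xx ≈ 9.5 × 10⁶ mm⁴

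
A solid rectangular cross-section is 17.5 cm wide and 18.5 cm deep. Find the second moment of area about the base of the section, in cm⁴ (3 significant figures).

The section: 17.5 × 18.5, A = 323.75 cm², y = 9.25 cm, Ī = 9233.6 cm⁴.
Transfer it to a horizontal axis along the bottom face using Ī + A·d² with d = y − 0:
  the section: d = 9.25 cm → contributes +36 934 cm⁴
Total I = 36 934 cm⁴.

I_base ≈ 3.69 × 10⁴ cm⁴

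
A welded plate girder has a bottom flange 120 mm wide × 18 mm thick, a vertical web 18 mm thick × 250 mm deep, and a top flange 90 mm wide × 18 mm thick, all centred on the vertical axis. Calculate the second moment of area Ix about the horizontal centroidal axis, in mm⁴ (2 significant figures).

Ix ≈ 9.1 × 10⁷ mm⁴

Split into non-overlapping primitives; take the origin at the lower-left of the bounding box.
Bottom plate: 120 × 18, A = 2 160 mm², y = 9 mm, Ī = 58 320 mm⁴.
Web plate: 18 × 250, A = 4 500 mm², y = 143 mm, Ī = 23 437 500 mm⁴.
Top plate: 90 × 18, A = 1 620 mm², y = 277 mm, Ī = 43 740 mm⁴.
Centroid: ȳ = ΣA·y / ΣA = 134.3 mm.
Transfer each piece to the horizontal centroidal axis using Ī + A·d² with d = y − 134.3:
  bottom plate: d = -125.3 mm → contributes +33 949 337 mm⁴
  web plate: d = 8.739 mm → contributes +23 781 176 mm⁴
  top plate: d = 142.7 mm → contributes +33 050 364 mm⁴
Total I = 90 780 877 mm⁴.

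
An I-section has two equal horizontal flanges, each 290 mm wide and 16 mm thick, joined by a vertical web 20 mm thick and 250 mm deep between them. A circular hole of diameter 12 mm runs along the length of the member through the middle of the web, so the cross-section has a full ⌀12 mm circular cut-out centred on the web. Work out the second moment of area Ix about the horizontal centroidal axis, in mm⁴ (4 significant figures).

Ix ≈ 1.904 × 10⁸ mm⁴

Split into non-overlapping primitives; take the origin at the lower-left of the bounding box.
Bottom flange: 290 × 16, A = 4 640 mm², y = 8 mm, Ī = 98986.7 mm⁴.
Web: 20 × 250, A = 5 000 mm², y = 141 mm, Ī = 26 041 667 mm⁴.
Top flange: 290 × 16, A = 4 640 mm², y = 274 mm, Ī = 98986.7 mm⁴.
Hole (subtracted): ⌀12, A = 113.097 mm², y = 141 mm, Ī = 1017.88 mm⁴.
By symmetry the centroid is at mid-height, ȳ = 141 mm.
Transfer each piece to the horizontal centroidal axis using Ī + A·d² with d = y − 141:
  bottom flange: d = -133 mm → contributes +82 175 947 mm⁴
  web: d = 0 mm → contributes +26 041 667 mm⁴
  top flange: d = 133 mm → contributes +82 175 947 mm⁴
  hole: d = 0 mm → contributes −1017.88 mm⁴
Total I = 190 392 542 mm⁴.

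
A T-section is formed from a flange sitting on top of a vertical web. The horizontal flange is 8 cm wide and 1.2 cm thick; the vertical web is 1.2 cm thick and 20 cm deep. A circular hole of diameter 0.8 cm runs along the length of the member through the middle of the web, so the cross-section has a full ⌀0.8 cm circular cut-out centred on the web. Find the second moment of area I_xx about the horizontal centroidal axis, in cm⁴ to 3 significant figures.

I_xx ≈ 1570 cm⁴

Decompose the section into non-overlapping parts with the origin at the bottom-left of its bounding rectangle.
Flange: 8 × 1.2, A = 9.6 cm², y = 20.6 cm, Ī = 1.152 cm⁴.
Web: 1.2 × 20, A = 24 cm², y = 10 cm, Ī = 800 cm⁴.
Hole (subtracted): ⌀0.8, A = 0.50265 cm², y = 10 cm, Ī = 0.020106 cm⁴.
Centroid: ȳ = ΣA·y / ΣA = 13.075 cm.
Transfer each piece to the horizontal centroidal axis using Ī + A·d² with d = y − 13.075:
  flange: d = 7.5254 cm → contributes +544.82 cm⁴
  web: d = -3.0746 cm → contributes +1026.9 cm⁴
  hole: d = -3.0746 cm → contributes −4.7717 cm⁴
Total I = 1566.9 cm⁴.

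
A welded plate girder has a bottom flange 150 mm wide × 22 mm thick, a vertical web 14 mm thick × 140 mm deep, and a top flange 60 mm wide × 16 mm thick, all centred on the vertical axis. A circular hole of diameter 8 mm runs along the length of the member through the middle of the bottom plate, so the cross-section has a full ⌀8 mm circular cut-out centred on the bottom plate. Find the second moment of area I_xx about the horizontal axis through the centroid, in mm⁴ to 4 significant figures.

I_xx ≈ 2.477 × 10⁷ mm⁴

Decompose the section into non-overlapping parts with the origin at the bottom-left of its bounding rectangle.
Bottom plate: 150 × 22, A = 3 300 mm², y = 11 mm, Ī = 133 100 mm⁴.
Web plate: 14 × 140, A = 1 960 mm², y = 92 mm, Ī = 3 201 333 mm⁴.
Top plate: 60 × 16, A = 960 mm², y = 170 mm, Ī = 20 480 mm⁴.
Hole (subtracted): ⌀8, A = 50.2655 mm², y = 11 mm, Ī = 201.062 mm⁴.
Centroid: ȳ = ΣA·y / ΣA = 61.4722 mm.
Transfer each piece to the horizontal axis through the centroid using Ī + A·d² with d = y − 61.4722:
  bottom plate: d = -50.4722 mm → contributes +8 539 658 mm⁴
  web plate: d = 30.5278 mm → contributes +5 027 950 mm⁴
  top plate: d = 108.528 mm → contributes +11 327 635 mm⁴
  hole: d = -50.4722 mm → contributes −128 249 mm⁴
Total I = 24 766 993 mm⁴.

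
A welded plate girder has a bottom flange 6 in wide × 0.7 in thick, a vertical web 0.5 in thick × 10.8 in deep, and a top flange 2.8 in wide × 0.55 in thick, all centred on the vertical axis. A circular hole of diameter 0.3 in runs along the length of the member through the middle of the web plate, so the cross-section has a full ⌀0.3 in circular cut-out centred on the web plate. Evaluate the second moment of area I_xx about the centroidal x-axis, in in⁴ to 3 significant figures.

Break the section into simple shapes (no overlaps), measuring from the bottom-left corner of the bounding box.
Bottom plate: 6 × 0.7, A = 4.2 in², y = 0.35 in, Ī = 0.1715 in⁴.
Web plate: 0.5 × 10.8, A = 5.4 in², y = 6.1 in, Ī = 52.488 in⁴.
Top plate: 2.8 × 0.55, A = 1.54 in², y = 11.775 in, Ī = 0.038821 in⁴.
Hole (subtracted): ⌀0.3, A = 0.070686 in², y = 6.1 in, Ī = 0.00039761 in⁴.
Centroid: ȳ = ΣA·y / ΣA = 4.7078 in.
Transfer each piece to the centroidal x-axis using Ī + A·d² with d = y − 4.7078:
  bottom plate: d = -4.3578 in → contributes +79.932 in⁴
  web plate: d = 1.3922 in → contributes +62.954 in⁴
  top plate: d = 7.0672 in → contributes +76.954 in⁴
  hole: d = 1.3922 in → contributes −0.1374 in⁴
Total I = 219.7 in⁴.

I_xx ≈ 220 in⁴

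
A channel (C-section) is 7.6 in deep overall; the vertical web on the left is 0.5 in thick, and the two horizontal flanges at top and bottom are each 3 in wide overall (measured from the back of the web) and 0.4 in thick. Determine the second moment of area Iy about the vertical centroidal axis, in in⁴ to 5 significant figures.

Split into non-overlapping primitives; take the origin at the lower-left of the bounding box.
Web: 0.5 × 7.6, A = 3.8 in², x = 0.25 in, Ī = 0.07916667 in⁴.
Top flange (beyond web): 2.5 × 0.4, A = 1 in², x = 1.75 in, Ī = 0.5208333 in⁴.
Bottom flange (beyond web): 2.5 × 0.4, A = 1 in², x = 1.75 in, Ī = 0.5208333 in⁴.
Centroid: x̄ = ΣA·x / ΣA = 0.7672414 in.
Transfer each piece to the vertical centroidal axis using Ī + A·d² with d = x − 0.7672414:
  web: d = -0.5172414 in → contributes +1.095814 in⁴
  top flange (beyond web): d = 0.9827586 in → contributes +1.486648 in⁴
  bottom flange (beyond web): d = 0.9827586 in → contributes +1.486648 in⁴
Total I = 4.069109 in⁴.

Iy ≈ 4.0691 in⁴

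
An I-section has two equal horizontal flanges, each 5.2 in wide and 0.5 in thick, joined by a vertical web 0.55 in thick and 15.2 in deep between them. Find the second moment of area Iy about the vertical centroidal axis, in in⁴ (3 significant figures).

Iy ≈ 11.9 in⁴

Split into non-overlapping primitives; take the origin at the lower-left of the bounding box.
Bottom flange: 5.2 × 0.5, A = 2.6 in², x = 2.6 in, Ī = 5.8587 in⁴.
Web: 0.55 × 15.2, A = 8.36 in², x = 2.6 in, Ī = 0.21074 in⁴.
Top flange: 5.2 × 0.5, A = 2.6 in², x = 2.6 in, Ī = 5.8587 in⁴.
By symmetry the centroid is at mid-width, x̄ = 2.6 in.
All pieces are centred on the vertical centroidal axis, so I = ΣĪ = 11.928 in⁴.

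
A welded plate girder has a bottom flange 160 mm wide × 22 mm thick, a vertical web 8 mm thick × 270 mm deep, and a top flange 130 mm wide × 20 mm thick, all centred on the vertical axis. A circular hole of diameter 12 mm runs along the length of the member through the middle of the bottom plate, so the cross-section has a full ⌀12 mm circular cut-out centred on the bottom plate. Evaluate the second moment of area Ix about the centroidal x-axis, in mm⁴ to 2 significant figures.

Ix ≈ 1.4 × 10⁸ mm⁴

Break the section into simple shapes (no overlaps), measuring from the bottom-left corner of the bounding box.
Bottom plate: 160 × 22, A = 3 520 mm², y = 11 mm, Ī = 141 973 mm⁴.
Web plate: 8 × 270, A = 2 160 mm², y = 157 mm, Ī = 13 122 000 mm⁴.
Top plate: 130 × 20, A = 2 600 mm², y = 302 mm, Ī = 86 667 mm⁴.
Hole (subtracted): ⌀12, A = 113.1 mm², y = 11 mm, Ī = 1 018 mm⁴.
Centroid: ȳ = ΣA·y / ΣA = 142.3 mm.
Transfer each piece to the centroidal x-axis using Ī + A·d² with d = y − 142.3:
  bottom plate: d = -131.3 mm → contributes +60 785 586 mm⁴
  web plate: d = 14.74 mm → contributes +13 591 514 mm⁴
  top plate: d = 159.7 mm → contributes +66 433 334 mm⁴
  hole: d = -131.3 mm → contributes −1 949 493 mm⁴
Total I = 138 860 941 mm⁴.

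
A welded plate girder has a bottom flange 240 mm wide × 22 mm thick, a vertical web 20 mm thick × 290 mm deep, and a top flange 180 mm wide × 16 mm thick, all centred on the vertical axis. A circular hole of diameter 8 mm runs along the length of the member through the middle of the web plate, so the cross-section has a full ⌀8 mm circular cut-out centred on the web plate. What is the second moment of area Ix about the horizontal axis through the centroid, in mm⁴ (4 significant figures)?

Ix ≈ 2.263 × 10⁸ mm⁴

Break the section into simple shapes (no overlaps), measuring from the bottom-left corner of the bounding box.
Bottom plate: 240 × 22, A = 5 280 mm², y = 11 mm, Ī = 212 960 mm⁴.
Web plate: 20 × 290, A = 5 800 mm², y = 167 mm, Ī = 40 648 333 mm⁴.
Top plate: 180 × 16, A = 2 880 mm², y = 320 mm, Ī = 61 440 mm⁴.
Hole (subtracted): ⌀8, A = 50.2655 mm², y = 167 mm, Ī = 201.062 mm⁴.
Centroid: ȳ = ΣA·y / ΣA = 139.462 mm.
Transfer each piece to the horizontal axis through the centroid using Ī + A·d² with d = y − 139.462:
  bottom plate: d = -128.462 mm → contributes +87 346 695 mm⁴
  web plate: d = 27.5375 mm → contributes +45 046 570 mm⁴
  top plate: d = 180.538 mm → contributes +93 931 603 mm⁴
  hole: d = 27.5375 mm → contributes −38318.2 mm⁴
Total I = 226 286 549 mm⁴.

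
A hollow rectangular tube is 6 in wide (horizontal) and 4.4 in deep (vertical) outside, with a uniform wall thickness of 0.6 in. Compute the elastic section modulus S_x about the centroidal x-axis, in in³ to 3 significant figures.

Treat the section as a set of non-overlapping primitives; coordinates are from the bounding-box lower-left.
Outer rectangle: 6 × 4.4, A = 26.4 in², y = 2.2 in, Ī = 42.592 in⁴.
Inner void (subtracted): 4.8 × 3.2, A = 15.36 in², y = 2.2 in, Ī = 13.107 in⁴.
By symmetry the centroid is at mid-height, ȳ = 2.2 in.
All pieces are centred on the centroidal x-axis, so I = ΣĪ (holes subtracted) = 29.485 in⁴.
Extreme fibre distance c = 2.2 in; S = I/c = 13.402 in³.

S_x ≈ 13.4 in³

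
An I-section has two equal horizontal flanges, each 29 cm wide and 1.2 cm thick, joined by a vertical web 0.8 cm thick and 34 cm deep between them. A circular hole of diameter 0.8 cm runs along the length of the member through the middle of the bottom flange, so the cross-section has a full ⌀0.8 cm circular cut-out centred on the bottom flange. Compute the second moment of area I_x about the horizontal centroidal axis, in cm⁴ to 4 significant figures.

I_x ≈ 2.403 × 10⁴ cm⁴

Treat the section as a set of non-overlapping primitives; coordinates are from the bounding-box lower-left.
Bottom flange: 29 × 1.2, A = 34.8 cm², y = 0.6 cm, Ī = 4.176 cm⁴.
Web: 0.8 × 34, A = 27.2 cm², y = 18.2 cm, Ī = 2620.27 cm⁴.
Top flange: 29 × 1.2, A = 34.8 cm², y = 35.8 cm, Ī = 4.176 cm⁴.
Hole (subtracted): ⌀0.8, A = 0.502655 cm², y = 0.6 cm, Ī = 0.0201062 cm⁴.
Centroid: ȳ = ΣA·y / ΣA = 18.2919 cm.
Transfer each piece to the horizontal centroidal axis using Ī + A·d² with d = y − 18.2919:
  bottom flange: d = -17.6919 cm → contributes +10896.7 cm⁴
  web: d = -0.0918688 cm → contributes +2620.5 cm⁴
  top flange: d = 17.5081 cm → contributes +10671.6 cm⁴
  hole: d = -17.6919 cm → contributes −157.352 cm⁴
Total I = 24031.4 cm⁴.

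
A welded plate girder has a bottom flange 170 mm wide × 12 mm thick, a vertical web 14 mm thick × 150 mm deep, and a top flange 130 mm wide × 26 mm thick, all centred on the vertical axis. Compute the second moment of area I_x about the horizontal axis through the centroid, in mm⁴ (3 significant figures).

I_x ≈ 4.14 × 10⁷ mm⁴

Break the section into simple shapes (no overlaps), measuring from the bottom-left corner of the bounding box.
Bottom plate: 170 × 12, A = 2 040 mm², y = 6 mm, Ī = 24 480 mm⁴.
Web plate: 14 × 150, A = 2 100 mm², y = 87 mm, Ī = 3 937 500 mm⁴.
Top plate: 130 × 26, A = 3 380 mm², y = 175 mm, Ī = 190 407 mm⁴.
Centroid: ȳ = ΣA·y / ΣA = 104.58 mm.
Transfer each piece to the horizontal axis through the centroid using Ī + A·d² with d = y − 104.58:
  bottom plate: d = -98.58 mm → contributes +19 849 148 mm⁴
  web plate: d = -17.58 mm → contributes +4 586 503 mm⁴
  top plate: d = 70.42 mm → contributes +16 951 848 mm⁴
Total I = 41 387 499 mm⁴.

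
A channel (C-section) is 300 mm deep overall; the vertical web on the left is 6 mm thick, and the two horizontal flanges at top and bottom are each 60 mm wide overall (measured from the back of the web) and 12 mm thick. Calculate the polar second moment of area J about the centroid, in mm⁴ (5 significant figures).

J ≈ 4.1388 × 10⁷ mm⁴

Split into non-overlapping primitives; take the origin at the lower-left of the bounding box.
Web: 6 × 300, A = 1 800 mm², y = 150 mm, Ī = 13 500 000 mm⁴.
Top flange (beyond web): 54 × 12, A = 648 mm², y = 294 mm, Ī = 7 776 mm⁴.
Bottom flange (beyond web): 54 × 12, A = 648 mm², y = 6 mm, Ī = 7 776 mm⁴.
By symmetry the centroid is at mid-height, ȳ = 150 mm.
Transfer each piece to the centroidal x-axis using Ī + A·d² with d = y − 150:
  web: d = 0 mm → contributes +13 500 000 mm⁴
  top flange (beyond web): d = 144 mm → contributes +13 444 704 mm⁴
  bottom flange (beyond web): d = -144 mm → contributes +13 444 704 mm⁴
Total I = 40 389 408 mm⁴.
For the y-axis: x̄ = 15.55814 mm.
Repeating about the centroidal y-axis gives I_y = 998467.5 mm⁴.
Polar second moment: J = I_x + I_y = 41 387 876 mm⁴.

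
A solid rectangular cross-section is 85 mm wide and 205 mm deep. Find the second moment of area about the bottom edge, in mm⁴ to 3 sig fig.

The section: 85 × 205, A = 17 425 mm², y = 102.5 mm, Ī = 61 023 802 mm⁴.
Transfer it to the bottom edge using Ī + A·d² with d = y − 0:
  the section: d = 102.5 mm → contributes +244 095 208 mm⁴
Total I = 244 095 208 mm⁴.

I_base ≈ 2.44 × 10⁸ mm⁴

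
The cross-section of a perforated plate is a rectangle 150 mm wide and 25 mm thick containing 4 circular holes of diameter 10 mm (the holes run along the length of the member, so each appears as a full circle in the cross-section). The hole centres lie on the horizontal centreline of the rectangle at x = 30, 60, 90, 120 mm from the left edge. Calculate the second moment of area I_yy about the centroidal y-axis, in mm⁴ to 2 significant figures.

Decompose the section into non-overlapping parts with the origin at the bottom-left of its bounding rectangle.
Plate: 150 × 25, A = 3 750 mm², x = 75 mm, Ī = 7 031 250 mm⁴.
Hole 1 (subtracted): ⌀10, A = 78.54 mm², x = 30 mm, Ī = 490.9 mm⁴.
Hole 2 (subtracted): ⌀10, A = 78.54 mm², x = 60 mm, Ī = 490.9 mm⁴.
Hole 3 (subtracted): ⌀10, A = 78.54 mm², x = 90 mm, Ī = 490.9 mm⁴.
Hole 4 (subtracted): ⌀10, A = 78.54 mm², x = 120 mm, Ī = 490.9 mm⁴.
By symmetry the centroid is at mid-width, x̄ = 75 mm.
Transfer each piece to the centroidal y-axis using Ī + A·d² with d = x − 75:
  plate: d = 0 mm → contributes +7 031 250 mm⁴
  hole 1: d = -45 mm → contributes −159 534 mm⁴
  hole 2: d = -15 mm → contributes −18 162 mm⁴
  hole 3: d = 15 mm → contributes −18 162 mm⁴
  hole 4: d = 45 mm → contributes −159 534 mm⁴
Total I = 6 675 857 mm⁴.

I_yy ≈ 6.7 × 10⁶ mm⁴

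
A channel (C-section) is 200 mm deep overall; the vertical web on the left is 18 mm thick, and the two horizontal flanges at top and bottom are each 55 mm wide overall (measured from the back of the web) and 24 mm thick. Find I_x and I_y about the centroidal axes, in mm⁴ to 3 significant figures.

Treat the section as a set of non-overlapping primitives; coordinates are from the bounding-box lower-left.
Web: 18 × 200, A = 3 600 mm², y = 100 mm, Ī = 12 000 000 mm⁴.
Top flange (beyond web): 37 × 24, A = 888 mm², y = 188 mm, Ī = 42 624 mm⁴.
Bottom flange (beyond web): 37 × 24, A = 888 mm², y = 12 mm, Ī = 42 624 mm⁴.
By symmetry the centroid is at mid-height, ȳ = 100 mm.
Transfer each piece to the centroidal x-axis using Ī + A·d² with d = y − 100:
  web: d = 0 mm → contributes +12 000 000 mm⁴
  top flange (beyond web): d = 88 mm → contributes +6 919 296 mm⁴
  bottom flange (beyond web): d = -88 mm → contributes +6 919 296 mm⁴
Total I = 25 838 592 mm⁴.
For the y-axis: x̄ = 18.085 mm.
Repeating about the centroidal y-axis gives I_y = 1 199 209 mm⁴.

I_x ≈ 2.58 × 10⁷ mm⁴, I_y ≈ 1.20 × 10⁶ mm⁴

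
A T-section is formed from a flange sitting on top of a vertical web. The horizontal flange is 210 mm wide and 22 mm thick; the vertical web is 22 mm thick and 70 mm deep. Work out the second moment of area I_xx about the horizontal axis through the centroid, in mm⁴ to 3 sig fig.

I_xx ≈ 3.26 × 10⁶ mm⁴

Break the section into simple shapes (no overlaps), measuring from the bottom-left corner of the bounding box.
Flange: 210 × 22, A = 4 620 mm², y = 81 mm, Ī = 186 340 mm⁴.
Web: 22 × 70, A = 1 540 mm², y = 35 mm, Ī = 628 833 mm⁴.
Centroid: ȳ = ΣA·y / ΣA = 69.5 mm.
Transfer each piece to the horizontal axis through the centroid using Ī + A·d² with d = y − 69.5:
  flange: d = 11.5 mm → contributes +797 335 mm⁴
  web: d = -34.5 mm → contributes +2 461 818 mm⁴
Total I = 3 259 153 mm⁴.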